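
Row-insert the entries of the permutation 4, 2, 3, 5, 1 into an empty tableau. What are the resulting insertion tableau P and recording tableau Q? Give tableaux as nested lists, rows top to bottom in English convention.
P = [[1, 3, 5], [2], [4]], Q = [[1, 3, 4], [2], [5]]

Insert each entry of the permutation into P by Schensted row insertion, recording in Q the position of each new cell.

After inserting 4: P = [[4]].
After inserting 2: P = [[2], [4]].
After inserting 3: P = [[2, 3], [4]].
After inserting 5: P = [[2, 3, 5], [4]].
After inserting 1: P = [[1, 3, 5], [2], [4]].

So P = [[1, 3, 5], [2], [4]], Q = [[1, 3, 4], [2], [5]].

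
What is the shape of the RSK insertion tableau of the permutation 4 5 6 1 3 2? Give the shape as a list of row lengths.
Row-insert each entry into an empty tableau.

After inserting 4: P = [[4]].
After inserting 5: P = [[4, 5]].
After inserting 6: P = [[4, 5, 6]].
After inserting 1: P = [[1, 5, 6], [4]].
After inserting 3: P = [[1, 3, 6], [4, 5]].
After inserting 2: P = [[1, 2, 6], [3, 5], [4]].

The final insertion tableau P = [[1, 2, 6], [3, 5], [4]] has shape [3, 2, 1].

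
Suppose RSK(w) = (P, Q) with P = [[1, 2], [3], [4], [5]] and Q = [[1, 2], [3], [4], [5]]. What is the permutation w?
Reverse RSK: for i = n, n-1, ..., 1, locate i in Q, remove the corresponding corner cell from P, and reverse-bump its entry up through P; the value ejected from row 1 is w(i).

So w = 1 5 4 3 2.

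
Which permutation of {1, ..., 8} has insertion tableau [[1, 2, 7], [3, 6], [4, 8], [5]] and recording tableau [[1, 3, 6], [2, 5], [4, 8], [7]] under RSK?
5 4 8 3 6 7 1 2

Reverse the RSK construction: for i from n down to 1, find the cell of Q containing i, remove the entry at that cell from P, and reverse-bump it up through P; the value ejected from row 1 is w(i).

Step i=8: Q has 8 at row 3, column 2; remove 8 from row 3 of P and reverse-bump: 8 enters row 2 and ejects 6; 6 enters row 1 and ejects 2. So w(8) = 2. P is now [[1, 6, 7], [3, 8], [4], [5]].
Step i=7: Q has 7 at row 4, column 1; remove 5 from row 4 of P and reverse-bump: 5 enters row 3 and ejects 4; 4 enters row 2 and ejects 3; 3 enters row 1 and ejects 1. So w(7) = 1. P is now [[3, 6, 7], [4, 8], [5]].
Step i=6: Q has 6 at row 1, column 3; remove that cell from P, ejecting 7. So w(6) = 7. P is now [[3, 6], [4, 8], [5]].
Step i=5: Q has 5 at row 2, column 2; remove 8 from row 2 of P and reverse-bump: 8 enters row 1 and ejects 6. So w(5) = 6. P is now [[3, 8], [4], [5]].
Step i=4: Q has 4 at row 3, column 1; remove 5 from row 3 of P and reverse-bump: 5 enters row 2 and ejects 4; 4 enters row 1 and ejects 3. So w(4) = 3. P is now [[4, 8], [5]].
Step i=3: Q has 3 at row 1, column 2; remove that cell from P, ejecting 8. So w(3) = 8. P is now [[4], [5]].
Step i=2: Q has 2 at row 2, column 1; remove 5 from row 2 of P and reverse-bump: 5 enters row 1 and ejects 4. So w(2) = 4. P is now [[5]].
Step i=1: Q has 1 at row 1, column 1; remove that cell from P, ejecting 5. So w(1) = 5. P is now [].

So w = 5 4 8 3 6 7 1 2.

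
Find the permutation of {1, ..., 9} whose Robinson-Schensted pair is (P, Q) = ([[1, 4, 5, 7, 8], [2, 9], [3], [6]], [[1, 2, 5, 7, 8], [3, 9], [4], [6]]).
3 6 4 2 5 1 7 9 8

Reverse RSK: for i = n, n-1, ..., 1, locate i in Q, remove the corresponding corner cell from P, and reverse-bump its entry up through P; the value ejected from row 1 is w(i).

So w = 3 6 4 2 5 1 7 9 8.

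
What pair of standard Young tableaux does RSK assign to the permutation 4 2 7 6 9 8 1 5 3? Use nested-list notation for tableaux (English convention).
P = [[1, 3, 8], [2, 5, 9], [4, 6], [7]], Q = [[1, 3, 5], [2, 4, 6], [7, 8], [9]]

Insert each entry of the permutation into P by Schensted row insertion, recording in Q the position of each new cell.

Insert 4: appended to row 1. P = [[4]], Q = [[1]].
Insert 2: 2 bumps 4 from row 1; 4 starts row 2. P = [[2], [4]], Q = [[1], [2]].
Insert 7: appended to row 1. P = [[2, 7], [4]], Q = [[1, 3], [2]].
Insert 6: 6 bumps 7 from row 1; 7 appends to row 2. P = [[2, 6], [4, 7]], Q = [[1, 3], [2, 4]].
Insert 9: appended to row 1. P = [[2, 6, 9], [4, 7]], Q = [[1, 3, 5], [2, 4]].
Insert 8: 8 bumps 9 from row 1; 9 appends to row 2. P = [[2, 6, 8], [4, 7, 9]], Q = [[1, 3, 5], [2, 4, 6]].
Insert 1: 1 bumps 2 from row 1; 2 bumps 4 from row 2; 4 starts row 3. P = [[1, 6, 8], [2, 7, 9], [4]], Q = [[1, 3, 5], [2, 4, 6], [7]].
Insert 5: 5 bumps 6 from row 1; 6 bumps 7 from row 2; 7 appends to row 3. P = [[1, 5, 8], [2, 6, 9], [4, 7]], Q = [[1, 3, 5], [2, 4, 6], [7, 8]].
Insert 3: 3 bumps 5 from row 1; 5 bumps 6 from row 2; 6 bumps 7 from row 3; 7 starts row 4. P = [[1, 3, 8], [2, 5, 9], [4, 6], [7]], Q = [[1, 3, 5], [2, 4, 6], [7, 8], [9]].

So P = [[1, 3, 8], [2, 5, 9], [4, 6], [7]], Q = [[1, 3, 5], [2, 4, 6], [7, 8], [9]].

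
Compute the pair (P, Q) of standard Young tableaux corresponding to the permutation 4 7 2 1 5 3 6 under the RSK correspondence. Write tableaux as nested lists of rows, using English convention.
Insert each entry of the permutation into P by Schensted row insertion, recording in Q the position of each new cell.

Insert 4: appended to row 1. P = [[4]].
Insert 7: appended to row 1. P = [[4, 7]].
Insert 2: 2 bumps 4 from row 1; 4 starts row 2. P = [[2, 7], [4]].
Insert 1: 1 bumps 2 from row 1; 2 bumps 4 from row 2; 4 starts row 3. P = [[1, 7], [2], [4]].
Insert 5: 5 bumps 7 from row 1; 7 appends to row 2. P = [[1, 5], [2, 7], [4]].
Insert 3: 3 bumps 5 from row 1; 5 bumps 7 from row 2; 7 appends to row 3. P = [[1, 3], [2, 5], [4, 7]].
Insert 6: appended to row 1. P = [[1, 3, 6], [2, 5], [4, 7]].

So P = [[1, 3, 6], [2, 5], [4, 7]], Q = [[1, 2, 7], [3, 5], [4, 6]].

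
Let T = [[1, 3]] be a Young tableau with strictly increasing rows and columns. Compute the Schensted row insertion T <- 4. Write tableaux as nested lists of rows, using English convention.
[[1, 3, 4]]

4 is larger than every entry of row 1, so it is appended to row 1. The new tableau is [[1, 3, 4]].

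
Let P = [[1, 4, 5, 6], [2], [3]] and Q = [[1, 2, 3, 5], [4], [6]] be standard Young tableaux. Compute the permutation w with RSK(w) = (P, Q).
Reverse the RSK construction: for i from n down to 1, find the cell of Q containing i, remove the entry at that cell from P, and reverse-bump it up through P; the value ejected from row 1 is w(i).

Step i=6: Q has 6 at row 3, column 1; remove 3 from row 3 of P and reverse-bump: 3 enters row 2 and ejects 2; 2 enters row 1 and ejects 1. So w(6) = 1. P is now [[2, 4, 5, 6], [3]].
Step i=5: Q has 5 at row 1, column 4; remove that cell from P, ejecting 6. So w(5) = 6. P is now [[2, 4, 5], [3]].
Step i=4: Q has 4 at row 2, column 1; remove 3 from row 2 of P and reverse-bump: 3 enters row 1 and ejects 2. So w(4) = 2. P is now [[3, 4, 5]].
Step i=3: Q has 3 at row 1, column 3; remove that cell from P, ejecting 5. So w(3) = 5. P is now [[3, 4]].
Step i=2: Q has 2 at row 1, column 2; remove that cell from P, ejecting 4. So w(2) = 4. P is now [[3]].
Step i=1: Q has 1 at row 1, column 1; remove that cell from P, ejecting 3. So w(1) = 3. P is now [].

So w = 3 4 5 2 6 1.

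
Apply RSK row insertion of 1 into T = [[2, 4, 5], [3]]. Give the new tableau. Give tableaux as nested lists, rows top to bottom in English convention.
In row 1, 1 replaces 2 (the leftmost entry greater than 1); 2 is bumped to row 2. In row 2, 2 replaces 3 (the leftmost entry greater than 2); 3 is bumped to row 3. 3 starts a new row 3. The new tableau is [[1, 4, 5], [2], [3]].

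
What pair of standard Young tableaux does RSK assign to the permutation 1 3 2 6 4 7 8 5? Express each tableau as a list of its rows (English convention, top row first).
Insert each entry of the permutation into P by Schensted row insertion, recording in Q the position of each new cell.

Insert 1: appended to row 1. P = [[1]].
Insert 3: appended to row 1. P = [[1, 3]].
Insert 2: 2 bumps 3 from row 1; 3 starts row 2. P = [[1, 2], [3]].
Insert 6: appended to row 1. P = [[1, 2, 6], [3]].
Insert 4: 4 bumps 6 from row 1; 6 appends to row 2. P = [[1, 2, 4], [3, 6]].
Insert 7: appended to row 1. P = [[1, 2, 4, 7], [3, 6]].
Insert 8: appended to row 1. P = [[1, 2, 4, 7, 8], [3, 6]].
Insert 5: 5 bumps 7 from row 1; 7 appends to row 2. P = [[1, 2, 4, 5, 8], [3, 6, 7]].

So P = [[1, 2, 4, 5, 8], [3, 6, 7]], Q = [[1, 2, 4, 6, 7], [3, 5, 8]].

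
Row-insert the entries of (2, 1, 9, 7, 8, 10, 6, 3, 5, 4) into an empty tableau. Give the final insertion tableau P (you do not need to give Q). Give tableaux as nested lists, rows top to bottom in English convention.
P = [[1, 3, 4, 10], [2, 5, 8], [6], [7], [9]]

Insert 2: appended to row 1. P = [[2]].
Insert 1: 1 bumps 2 from row 1; 2 starts row 2. P = [[1], [2]].
Insert 9: appended to row 1. P = [[1, 9], [2]].
Insert 7: 7 bumps 9 from row 1; 9 appends to row 2. P = [[1, 7], [2, 9]].
Insert 8: appended to row 1. P = [[1, 7, 8], [2, 9]].
Insert 10: appended to row 1. P = [[1, 7, 8, 10], [2, 9]].
Insert 6: 6 bumps 7 from row 1; 7 bumps 9 from row 2; 9 starts row 3. P = [[1, 6, 8, 10], [2, 7], [9]].
Insert 3: 3 bumps 6 from row 1; 6 bumps 7 from row 2; 7 bumps 9 from row 3; 9 starts row 4. P = [[1, 3, 8, 10], [2, 6], [7], [9]].
Insert 5: 5 bumps 8 from row 1; 8 appends to row 2. P = [[1, 3, 5, 10], [2, 6, 8], [7], [9]].
Insert 4: 4 bumps 5 from row 1; 5 bumps 6 from row 2; 6 bumps 7 from row 3; 7 bumps 9 from row 4; 9 starts row 5. P = [[1, 3, 4, 10], [2, 5, 8], [6], [7], [9]].

So P = [[1, 3, 4, 10], [2, 5, 8], [6], [7], [9]].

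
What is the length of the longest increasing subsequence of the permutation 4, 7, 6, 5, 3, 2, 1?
2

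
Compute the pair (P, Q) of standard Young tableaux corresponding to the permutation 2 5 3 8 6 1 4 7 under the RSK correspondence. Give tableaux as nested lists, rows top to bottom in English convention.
Insert each entry of the permutation into P by Schensted row insertion, recording in Q the position of each new cell.

Insert 2: appended to row 1. P = [[2]].
Insert 5: appended to row 1. P = [[2, 5]].
Insert 3: 3 bumps 5 from row 1; 5 starts row 2. P = [[2, 3], [5]].
Insert 8: appended to row 1. P = [[2, 3, 8], [5]].
Insert 6: 6 bumps 8 from row 1; 8 appends to row 2. P = [[2, 3, 6], [5, 8]].
Insert 1: 1 bumps 2 from row 1; 2 bumps 5 from row 2; 5 starts row 3. P = [[1, 3, 6], [2, 8], [5]].
Insert 4: 4 bumps 6 from row 1; 6 bumps 8 from row 2; 8 appends to row 3. P = [[1, 3, 4], [2, 6], [5, 8]].
Insert 7: appended to row 1. P = [[1, 3, 4, 7], [2, 6], [5, 8]].

So P = [[1, 3, 4, 7], [2, 6], [5, 8]], Q = [[1, 2, 4, 8], [3, 5], [6, 7]].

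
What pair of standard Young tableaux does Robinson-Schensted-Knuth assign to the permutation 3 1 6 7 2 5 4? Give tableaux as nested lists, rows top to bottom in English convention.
Insert each entry of the permutation into P by Schensted row insertion, recording in Q the position of each new cell.

Insert 3: appended to row 1. P = [[3]].
Insert 1: 1 bumps 3 from row 1; 3 starts row 2. P = [[1], [3]].
Insert 6: appended to row 1. P = [[1, 6], [3]].
Insert 7: appended to row 1. P = [[1, 6, 7], [3]].
Insert 2: 2 bumps 6 from row 1; 6 appends to row 2. P = [[1, 2, 7], [3, 6]].
Insert 5: 5 bumps 7 from row 1; 7 appends to row 2. P = [[1, 2, 5], [3, 6, 7]].
Insert 4: 4 bumps 5 from row 1; 5 bumps 6 from row 2; 6 starts row 3. P = [[1, 2, 4], [3, 5, 7], [6]].

So P = [[1, 2, 4], [3, 5, 7], [6]], Q = [[1, 3, 4], [2, 5, 6], [7]].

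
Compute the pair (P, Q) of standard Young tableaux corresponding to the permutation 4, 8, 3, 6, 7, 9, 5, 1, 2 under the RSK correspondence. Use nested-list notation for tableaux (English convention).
Insert each entry of the permutation into P by Schensted row insertion, recording in Q the position of each new cell.

Insert 4: appended to row 1. P = [[4]].
Insert 8: appended to row 1. P = [[4, 8]].
Insert 3: 3 bumps 4 from row 1; 4 starts row 2. P = [[3, 8], [4]].
Insert 6: 6 bumps 8 from row 1; 8 appends to row 2. P = [[3, 6], [4, 8]].
Insert 7: appended to row 1. P = [[3, 6, 7], [4, 8]].
Insert 9: appended to row 1. P = [[3, 6, 7, 9], [4, 8]].
Insert 5: 5 bumps 6 from row 1; 6 bumps 8 from row 2; 8 starts row 3. P = [[3, 5, 7, 9], [4, 6], [8]].
Insert 1: 1 bumps 3 from row 1; 3 bumps 4 from row 2; 4 bumps 8 from row 3; 8 starts row 4. P = [[1, 5, 7, 9], [3, 6], [4], [8]].
Insert 2: 2 bumps 5 from row 1; 5 bumps 6 from row 2; 6 appends to row 3. P = [[1, 2, 7, 9], [3, 5], [4, 6], [8]].

So P = [[1, 2, 7, 9], [3, 5], [4, 6], [8]], Q = [[1, 2, 5, 6], [3, 4], [7, 9], [8]].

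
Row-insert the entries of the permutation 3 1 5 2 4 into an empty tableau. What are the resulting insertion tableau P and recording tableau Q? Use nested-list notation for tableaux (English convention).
Insert each entry of the permutation into P by Schensted row insertion, recording in Q the position of each new cell.

Insert 3: appended to row 1. P = [[3]].
Insert 1: 1 bumps 3 from row 1; 3 starts row 2. P = [[1], [3]].
Insert 5: appended to row 1. P = [[1, 5], [3]].
Insert 2: 2 bumps 5 from row 1; 5 appends to row 2. P = [[1, 2], [3, 5]].
Insert 4: appended to row 1. P = [[1, 2, 4], [3, 5]].

So P = [[1, 2, 4], [3, 5]], Q = [[1, 3, 5], [2, 4]].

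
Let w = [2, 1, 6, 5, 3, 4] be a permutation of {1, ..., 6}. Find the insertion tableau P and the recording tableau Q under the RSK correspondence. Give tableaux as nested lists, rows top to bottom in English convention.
P = [[1, 3, 4], [2, 5], [6]], Q = [[1, 3, 6], [2, 4], [5]]

Insert each entry of the permutation into P by Schensted row insertion, recording in Q the position of each new cell.

Insert 2: appended to row 1. P = [[2]].
Insert 1: 1 bumps 2 from row 1; 2 starts row 2. P = [[1], [2]].
Insert 6: appended to row 1. P = [[1, 6], [2]].
Insert 5: 5 bumps 6 from row 1; 6 appends to row 2. P = [[1, 5], [2, 6]].
Insert 3: 3 bumps 5 from row 1; 5 bumps 6 from row 2; 6 starts row 3. P = [[1, 3], [2, 5], [6]].
Insert 4: appended to row 1. P = [[1, 3, 4], [2, 5], [6]].

So P = [[1, 3, 4], [2, 5], [6]], Q = [[1, 3, 6], [2, 4], [5]].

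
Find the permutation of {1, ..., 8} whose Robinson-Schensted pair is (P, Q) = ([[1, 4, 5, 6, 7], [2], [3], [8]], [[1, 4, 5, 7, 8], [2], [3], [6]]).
Reverse the RSK construction: for i from n down to 1, find the cell of Q containing i, remove the entry at that cell from P, and reverse-bump it up through P; the value ejected from row 1 is w(i).

Step i=8: Q has 8 at row 1, column 5; remove that cell from P, ejecting 7. So w(8) = 7. P is now [[1, 4, 5, 6], [2], [3], [8]].
Step i=7: Q has 7 at row 1, column 4; remove that cell from P, ejecting 6. So w(7) = 6. P is now [[1, 4, 5], [2], [3], [8]].
Step i=6: Q has 6 at row 4, column 1; remove 8 from row 4 of P and reverse-bump: 8 enters row 3 and ejects 3; 3 enters row 2 and ejects 2; 2 enters row 1 and ejects 1. So w(6) = 1. P is now [[2, 4, 5], [3], [8]].
Step i=5: Q has 5 at row 1, column 3; remove that cell from P, ejecting 5. So w(5) = 5. P is now [[2, 4], [3], [8]].
Step i=4: Q has 4 at row 1, column 2; remove that cell from P, ejecting 4. So w(4) = 4. P is now [[2], [3], [8]].
Step i=3: Q has 3 at row 3, column 1; remove 8 from row 3 of P and reverse-bump: 8 enters row 2 and ejects 3; 3 enters row 1 and ejects 2. So w(3) = 2. P is now [[3], [8]].
Step i=2: Q has 2 at row 2, column 1; remove 8 from row 2 of P and reverse-bump: 8 enters row 1 and ejects 3. So w(2) = 3. P is now [[8]].
Step i=1: Q has 1 at row 1, column 1; remove that cell from P, ejecting 8. So w(1) = 8. P is now [].

So w = 8 3 2 4 5 1 6 7.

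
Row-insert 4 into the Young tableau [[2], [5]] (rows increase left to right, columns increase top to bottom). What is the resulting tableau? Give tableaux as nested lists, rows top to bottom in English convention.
4 is larger than every entry of row 1, so it is appended to row 1. The new tableau is [[2, 4], [5]].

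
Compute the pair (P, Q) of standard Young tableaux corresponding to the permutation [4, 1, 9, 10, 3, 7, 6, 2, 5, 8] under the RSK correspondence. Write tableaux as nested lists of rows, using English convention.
P = [[1, 2, 5, 8], [3, 6, 10], [4, 7], [9]], Q = [[1, 3, 4, 10], [2, 5, 6], [7, 9], [8]]

Insert each entry of the permutation into P by Schensted row insertion, recording in Q the position of each new cell.

After inserting 4: P = [[4]].
After inserting 1: P = [[1], [4]].
After inserting 9: P = [[1, 9], [4]].
After inserting 10: P = [[1, 9, 10], [4]].
After inserting 3: P = [[1, 3, 10], [4, 9]].
After inserting 7: P = [[1, 3, 7], [4, 9, 10]].
After inserting 6: P = [[1, 3, 6], [4, 7, 10], [9]].
After inserting 2: P = [[1, 2, 6], [3, 7, 10], [4], [9]].
After inserting 5: P = [[1, 2, 5], [3, 6, 10], [4, 7], [9]].
After inserting 8: P = [[1, 2, 5, 8], [3, 6, 10], [4, 7], [9]].

So P = [[1, 2, 5, 8], [3, 6, 10], [4, 7], [9]], Q = [[1, 3, 4, 10], [2, 5, 6], [7, 9], [8]].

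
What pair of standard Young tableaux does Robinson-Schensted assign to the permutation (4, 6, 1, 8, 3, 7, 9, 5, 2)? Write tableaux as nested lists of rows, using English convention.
Insert each entry of the permutation into P by Schensted row insertion, recording in Q the position of each new cell.

Insert 4: appended to row 1. P = [[4]], Q = [[1]].
Insert 6: appended to row 1. P = [[4, 6]], Q = [[1, 2]].
Insert 1: 1 bumps 4 from row 1; 4 starts row 2. P = [[1, 6], [4]], Q = [[1, 2], [3]].
Insert 8: appended to row 1. P = [[1, 6, 8], [4]], Q = [[1, 2, 4], [3]].
Insert 3: 3 bumps 6 from row 1; 6 appends to row 2. P = [[1, 3, 8], [4, 6]], Q = [[1, 2, 4], [3, 5]].
Insert 7: 7 bumps 8 from row 1; 8 appends to row 2. P = [[1, 3, 7], [4, 6, 8]], Q = [[1, 2, 4], [3, 5, 6]].
Insert 9: appended to row 1. P = [[1, 3, 7, 9], [4, 6, 8]], Q = [[1, 2, 4, 7], [3, 5, 6]].
Insert 5: 5 bumps 7 from row 1; 7 bumps 8 from row 2; 8 starts row 3. P = [[1, 3, 5, 9], [4, 6, 7], [8]], Q = [[1, 2, 4, 7], [3, 5, 6], [8]].
Insert 2: 2 bumps 3 from row 1; 3 bumps 4 from row 2; 4 bumps 8 from row 3; 8 starts row 4. P = [[1, 2, 5, 9], [3, 6, 7], [4], [8]], Q = [[1, 2, 4, 7], [3, 5, 6], [8], [9]].

So P = [[1, 2, 5, 9], [3, 6, 7], [4], [8]], Q = [[1, 2, 4, 7], [3, 5, 6], [8], [9]].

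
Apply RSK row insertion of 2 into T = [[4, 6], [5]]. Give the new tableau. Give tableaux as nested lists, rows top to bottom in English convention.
[[2, 6], [4], [5]]

In row 1, 2 replaces 4 (the leftmost entry greater than 2); 4 is bumped to row 2. In row 2, 4 replaces 5 (the leftmost entry greater than 4); 5 is bumped to row 3. 5 starts a new row 3. The new tableau is [[2, 6], [4], [5]].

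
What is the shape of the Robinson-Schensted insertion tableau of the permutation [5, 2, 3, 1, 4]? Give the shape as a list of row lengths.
[3, 1, 1]

Row-insert each entry into an empty tableau.

After inserting 5: P = [[5]].
After inserting 2: P = [[2], [5]].
After inserting 3: P = [[2, 3], [5]].
After inserting 1: P = [[1, 3], [2], [5]].
After inserting 4: P = [[1, 3, 4], [2], [5]].

The final insertion tableau P = [[1, 3, 4], [2], [5]] has shape [3, 1, 1].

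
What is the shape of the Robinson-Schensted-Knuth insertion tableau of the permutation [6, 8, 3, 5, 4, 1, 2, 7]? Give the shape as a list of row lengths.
[3, 2, 2, 1]

Row-insert each entry into an empty tableau.

After inserting 6: P = [[6]].
After inserting 8: P = [[6, 8]].
After inserting 3: P = [[3, 8], [6]].
After inserting 5: P = [[3, 5], [6, 8]].
After inserting 4: P = [[3, 4], [5, 8], [6]].
After inserting 1: P = [[1, 4], [3, 8], [5], [6]].
After inserting 2: P = [[1, 2], [3, 4], [5, 8], [6]].
After inserting 7: P = [[1, 2, 7], [3, 4], [5, 8], [6]].

The final insertion tableau P = [[1, 2, 7], [3, 4], [5, 8], [6]] has shape [3, 2, 2, 1].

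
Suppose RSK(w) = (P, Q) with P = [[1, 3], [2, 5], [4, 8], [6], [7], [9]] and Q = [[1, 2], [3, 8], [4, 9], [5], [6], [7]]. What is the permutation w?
Reverse the RSK construction: for i from n down to 1, find the cell of Q containing i, remove the entry at that cell from P, and reverse-bump it up through P; the value ejected from row 1 is w(i).

Step i=9: Q has 9 at row 3, column 2; remove 8 from row 3 of P and reverse-bump: 8 enters row 2 and ejects 5; 5 enters row 1 and ejects 3. So w(9) = 3. P is now [[1, 5], [2, 8], [4], [6], [7], [9]].
Step i=8: Q has 8 at row 2, column 2; remove 8 from row 2 of P and reverse-bump: 8 enters row 1 and ejects 5. So w(8) = 5. P is now [[1, 8], [2], [4], [6], [7], [9]].
Step i=7: Q has 7 at row 6, column 1; remove 9 from row 6 of P and reverse-bump: 9 enters row 5 and ejects 7; 7 enters row 4 and ejects 6; 6 enters row 3 and ejects 4; 4 enters row 2 and ejects 2; 2 enters row 1 and ejects 1. So w(7) = 1. P is now [[2, 8], [4], [6], [7], [9]].
Step i=6: Q has 6 at row 5, column 1; remove 9 from row 5 of P and reverse-bump: 9 enters row 4 and ejects 7; 7 enters row 3 and ejects 6; 6 enters row 2 and ejects 4; 4 enters row 1 and ejects 2. So w(6) = 2. P is now [[4, 8], [6], [7], [9]].
Step i=5: Q has 5 at row 4, column 1; remove 9 from row 4 of P and reverse-bump: 9 enters row 3 and ejects 7; 7 enters row 2 and ejects 6; 6 enters row 1 and ejects 4. So w(5) = 4. P is now [[6, 8], [7], [9]].
Step i=4: Q has 4 at row 3, column 1; remove 9 from row 3 of P and reverse-bump: 9 enters row 2 and ejects 7; 7 enters row 1 and ejects 6. So w(4) = 6. P is now [[7, 8], [9]].
Step i=3: Q has 3 at row 2, column 1; remove 9 from row 2 of P and reverse-bump: 9 enters row 1 and ejects 8. So w(3) = 8. P is now [[7, 9]].
Step i=2: Q has 2 at row 1, column 2; remove that cell from P, ejecting 9. So w(2) = 9. P is now [[7]].
Step i=1: Q has 1 at row 1, column 1; remove that cell from P, ejecting 7. So w(1) = 7. P is now [].

So w = 7 9 8 6 4 2 1 5 3.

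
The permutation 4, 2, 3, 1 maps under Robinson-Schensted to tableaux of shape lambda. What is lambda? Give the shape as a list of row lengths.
Row-insert each entry into an empty tableau.

After inserting 4: P = [[4]].
After inserting 2: P = [[2], [4]].
After inserting 3: P = [[2, 3], [4]].
After inserting 1: P = [[1, 3], [2], [4]].

The final insertion tableau P = [[1, 3], [2], [4]] has shape [2, 1, 1].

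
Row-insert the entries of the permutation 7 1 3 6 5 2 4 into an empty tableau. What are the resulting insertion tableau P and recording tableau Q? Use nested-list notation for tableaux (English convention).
P = [[1, 2, 4], [3, 5], [6], [7]], Q = [[1, 3, 4], [2, 7], [5], [6]]

Insert each entry of the permutation into P by Schensted row insertion, recording in Q the position of each new cell.

After inserting 7: P = [[7]].
After inserting 1: P = [[1], [7]].
After inserting 3: P = [[1, 3], [7]].
After inserting 6: P = [[1, 3, 6], [7]].
After inserting 5: P = [[1, 3, 5], [6], [7]].
After inserting 2: P = [[1, 2, 5], [3], [6], [7]].
After inserting 4: P = [[1, 2, 4], [3, 5], [6], [7]].

So P = [[1, 2, 4], [3, 5], [6], [7]], Q = [[1, 3, 4], [2, 7], [5], [6]].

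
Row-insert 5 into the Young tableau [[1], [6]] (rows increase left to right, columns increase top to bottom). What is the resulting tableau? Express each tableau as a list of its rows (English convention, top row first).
5 is larger than every entry of row 1, so it is appended to row 1. The new tableau is [[1, 5], [6]].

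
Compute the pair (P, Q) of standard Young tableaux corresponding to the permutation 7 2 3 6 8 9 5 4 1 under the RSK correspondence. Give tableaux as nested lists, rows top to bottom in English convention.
Insert each entry of the permutation into P by Schensted row insertion, recording in Q the position of each new cell.

Insert 7: appended to row 1. P = [[7]], Q = [[1]].
Insert 2: 2 bumps 7 from row 1; 7 starts row 2. P = [[2], [7]], Q = [[1], [2]].
Insert 3: appended to row 1. P = [[2, 3], [7]], Q = [[1, 3], [2]].
Insert 6: appended to row 1. P = [[2, 3, 6], [7]], Q = [[1, 3, 4], [2]].
Insert 8: appended to row 1. P = [[2, 3, 6, 8], [7]], Q = [[1, 3, 4, 5], [2]].
Insert 9: appended to row 1. P = [[2, 3, 6, 8, 9], [7]], Q = [[1, 3, 4, 5, 6], [2]].
Insert 5: 5 bumps 6 from row 1; 6 bumps 7 from row 2; 7 starts row 3. P = [[2, 3, 5, 8, 9], [6], [7]], Q = [[1, 3, 4, 5, 6], [2], [7]].
Insert 4: 4 bumps 5 from row 1; 5 bumps 6 from row 2; 6 bumps 7 from row 3; 7 starts row 4. P = [[2, 3, 4, 8, 9], [5], [6], [7]], Q = [[1, 3, 4, 5, 6], [2], [7], [8]].
Insert 1: 1 bumps 2 from row 1; 2 bumps 5 from row 2; 5 bumps 6 from row 3; 6 bumps 7 from row 4; 7 starts row 5. P = [[1, 3, 4, 8, 9], [2], [5], [6], [7]], Q = [[1, 3, 4, 5, 6], [2], [7], [8], [9]].

So P = [[1, 3, 4, 8, 9], [2], [5], [6], [7]], Q = [[1, 3, 4, 5, 6], [2], [7], [8], [9]].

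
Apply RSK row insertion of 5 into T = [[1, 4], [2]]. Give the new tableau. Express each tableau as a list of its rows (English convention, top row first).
5 is larger than every entry of row 1, so it is appended to row 1. The new tableau is [[1, 4, 5], [2]].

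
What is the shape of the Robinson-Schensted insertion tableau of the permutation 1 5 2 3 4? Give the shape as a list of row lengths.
[4, 1]

Row-insert each entry into an empty tableau.

After inserting 1: P = [[1]].
After inserting 5: P = [[1, 5]].
After inserting 2: P = [[1, 2], [5]].
After inserting 3: P = [[1, 2, 3], [5]].
After inserting 4: P = [[1, 2, 3, 4], [5]].

The final insertion tableau P = [[1, 2, 3, 4], [5]] has shape [4, 1].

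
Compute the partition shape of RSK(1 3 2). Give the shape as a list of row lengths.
[2, 1]

Row-insert each entry into an empty tableau.

After inserting 1: P = [[1]].
After inserting 3: P = [[1, 3]].
After inserting 2: P = [[1, 2], [3]].

The final insertion tableau P = [[1, 2], [3]] has shape [2, 1].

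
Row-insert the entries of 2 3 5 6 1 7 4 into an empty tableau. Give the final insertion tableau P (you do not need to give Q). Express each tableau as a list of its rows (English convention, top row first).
Insert 2: appended to row 1. P = [[2]].
Insert 3: appended to row 1. P = [[2, 3]].
Insert 5: appended to row 1. P = [[2, 3, 5]].
Insert 6: appended to row 1. P = [[2, 3, 5, 6]].
Insert 1: 1 bumps 2 from row 1; 2 starts row 2. P = [[1, 3, 5, 6], [2]].
Insert 7: appended to row 1. P = [[1, 3, 5, 6, 7], [2]].
Insert 4: 4 bumps 5 from row 1; 5 appends to row 2. P = [[1, 3, 4, 6, 7], [2, 5]].

So P = [[1, 3, 4, 6, 7], [2, 5]].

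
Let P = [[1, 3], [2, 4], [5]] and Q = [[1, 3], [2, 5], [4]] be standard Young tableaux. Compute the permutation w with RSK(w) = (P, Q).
5 2 4 1 3

Reverse the RSK construction: for i from n down to 1, find the cell of Q containing i, remove the entry at that cell from P, and reverse-bump it up through P; the value ejected from row 1 is w(i).

Step i=5: Q has 5 at row 2, column 2; remove 4 from row 2 of P and reverse-bump: 4 enters row 1 and ejects 3. So w(5) = 3. P is now [[1, 4], [2], [5]].
Step i=4: Q has 4 at row 3, column 1; remove 5 from row 3 of P and reverse-bump: 5 enters row 2 and ejects 2; 2 enters row 1 and ejects 1. So w(4) = 1. P is now [[2, 4], [5]].
Step i=3: Q has 3 at row 1, column 2; remove that cell from P, ejecting 4. So w(3) = 4. P is now [[2], [5]].
Step i=2: Q has 2 at row 2, column 1; remove 5 from row 2 of P and reverse-bump: 5 enters row 1 and ejects 2. So w(2) = 2. P is now [[5]].
Step i=1: Q has 1 at row 1, column 1; remove that cell from P, ejecting 5. So w(1) = 5. P is now [].

So w = 5 2 4 1 3.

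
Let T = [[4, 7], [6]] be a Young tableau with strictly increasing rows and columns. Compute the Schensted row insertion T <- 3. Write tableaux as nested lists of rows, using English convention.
[[3, 7], [4], [6]]

In row 1, 3 replaces 4 (the leftmost entry greater than 3); 4 is bumped to row 2. In row 2, 4 replaces 6 (the leftmost entry greater than 4); 6 is bumped to row 3. 6 starts a new row 3. The new tableau is [[3, 7], [4], [6]].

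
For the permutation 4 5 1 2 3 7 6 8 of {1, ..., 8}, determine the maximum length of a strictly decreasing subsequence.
2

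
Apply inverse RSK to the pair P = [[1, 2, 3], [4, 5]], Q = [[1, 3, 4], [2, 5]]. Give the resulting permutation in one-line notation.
4 1 2 5 3

Reverse the RSK construction: for i from n down to 1, find the cell of Q containing i, remove the entry at that cell from P, and reverse-bump it up through P; the value ejected from row 1 is w(i).

Step i=5: Q has 5 at row 2, column 2; remove 5 from row 2 of P and reverse-bump: 5 enters row 1 and ejects 3. So w(5) = 3. P is now [[1, 2, 5], [4]].
Step i=4: Q has 4 at row 1, column 3; remove that cell from P, ejecting 5. So w(4) = 5. P is now [[1, 2], [4]].
Step i=3: Q has 3 at row 1, column 2; remove that cell from P, ejecting 2. So w(3) = 2. P is now [[1], [4]].
Step i=2: Q has 2 at row 2, column 1; remove 4 from row 2 of P and reverse-bump: 4 enters row 1 and ejects 1. So w(2) = 1. P is now [[4]].
Step i=1: Q has 1 at row 1, column 1; remove that cell from P, ejecting 4. So w(1) = 4. P is now [].

So w = 4 1 2 5 3.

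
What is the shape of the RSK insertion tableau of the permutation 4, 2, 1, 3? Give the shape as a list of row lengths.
Row-insert each entry into an empty tableau.

After inserting 4: P = [[4]].
After inserting 2: P = [[2], [4]].
After inserting 1: P = [[1], [2], [4]].
After inserting 3: P = [[1, 3], [2], [4]].

The final insertion tableau P = [[1, 3], [2], [4]] has shape [2, 1, 1].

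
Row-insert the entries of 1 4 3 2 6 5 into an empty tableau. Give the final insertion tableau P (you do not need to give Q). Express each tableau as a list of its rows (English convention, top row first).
After inserting 1: P = [[1]].
After inserting 4: P = [[1, 4]].
After inserting 3: P = [[1, 3], [4]].
After inserting 2: P = [[1, 2], [3], [4]].
After inserting 6: P = [[1, 2, 6], [3], [4]].
After inserting 5: P = [[1, 2, 5], [3, 6], [4]].

So P = [[1, 2, 5], [3, 6], [4]].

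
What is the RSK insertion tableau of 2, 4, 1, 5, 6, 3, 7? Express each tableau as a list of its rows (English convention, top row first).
P = [[1, 3, 5, 6, 7], [2, 4]]

Insert 2: appended to row 1. P = [[2]].
Insert 4: appended to row 1. P = [[2, 4]].
Insert 1: 1 bumps 2 from row 1; 2 starts row 2. P = [[1, 4], [2]].
Insert 5: appended to row 1. P = [[1, 4, 5], [2]].
Insert 6: appended to row 1. P = [[1, 4, 5, 6], [2]].
Insert 3: 3 bumps 4 from row 1; 4 appends to row 2. P = [[1, 3, 5, 6], [2, 4]].
Insert 7: appended to row 1. P = [[1, 3, 5, 6, 7], [2, 4]].

So P = [[1, 3, 5, 6, 7], [2, 4]].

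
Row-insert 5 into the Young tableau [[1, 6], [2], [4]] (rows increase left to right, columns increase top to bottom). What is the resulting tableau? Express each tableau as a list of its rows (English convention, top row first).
In row 1, 5 replaces 6 (the leftmost entry greater than 5); 6 is bumped to row 2. 6 is appended to row 2. The new tableau is [[1, 5], [2, 6], [4]].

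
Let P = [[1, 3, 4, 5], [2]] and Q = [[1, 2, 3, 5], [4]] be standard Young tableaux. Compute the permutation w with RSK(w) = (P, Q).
2 3 4 1 5

Reverse RSK: for i = n, n-1, ..., 1, locate i in Q, remove the corresponding corner cell from P, and reverse-bump its entry up through P; the value ejected from row 1 is w(i).

So w = 2 3 4 1 5.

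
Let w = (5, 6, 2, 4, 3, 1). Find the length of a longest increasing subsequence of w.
2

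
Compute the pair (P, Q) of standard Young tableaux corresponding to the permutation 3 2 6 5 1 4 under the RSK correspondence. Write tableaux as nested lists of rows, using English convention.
Insert each entry of the permutation into P by Schensted row insertion, recording in Q the position of each new cell.

Insert 3: appended to row 1. P = [[3]].
Insert 2: 2 bumps 3 from row 1; 3 starts row 2. P = [[2], [3]].
Insert 6: appended to row 1. P = [[2, 6], [3]].
Insert 5: 5 bumps 6 from row 1; 6 appends to row 2. P = [[2, 5], [3, 6]].
Insert 1: 1 bumps 2 from row 1; 2 bumps 3 from row 2; 3 starts row 3. P = [[1, 5], [2, 6], [3]].
Insert 4: 4 bumps 5 from row 1; 5 bumps 6 from row 2; 6 appends to row 3. P = [[1, 4], [2, 5], [3, 6]].

So P = [[1, 4], [2, 5], [3, 6]], Q = [[1, 3], [2, 4], [5, 6]].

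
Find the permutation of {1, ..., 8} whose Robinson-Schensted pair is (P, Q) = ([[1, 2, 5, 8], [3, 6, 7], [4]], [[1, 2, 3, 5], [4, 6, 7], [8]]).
Reverse the RSK construction: for i from n down to 1, find the cell of Q containing i, remove the entry at that cell from P, and reverse-bump it up through P; the value ejected from row 1 is w(i).

Step i=8: Q has 8 at row 3, column 1; remove 4 from row 3 of P and reverse-bump: 4 enters row 2 and ejects 3; 3 enters row 1 and ejects 2. So w(8) = 2. P is now [[1, 3, 5, 8], [4, 6, 7]].
Step i=7: Q has 7 at row 2, column 3; remove 7 from row 2 of P and reverse-bump: 7 enters row 1 and ejects 5. So w(7) = 5. P is now [[1, 3, 7, 8], [4, 6]].
Step i=6: Q has 6 at row 2, column 2; remove 6 from row 2 of P and reverse-bump: 6 enters row 1 and ejects 3. So w(6) = 3. P is now [[1, 6, 7, 8], [4]].
Step i=5: Q has 5 at row 1, column 4; remove that cell from P, ejecting 8. So w(5) = 8. P is now [[1, 6, 7], [4]].
Step i=4: Q has 4 at row 2, column 1; remove 4 from row 2 of P and reverse-bump: 4 enters row 1 and ejects 1. So w(4) = 1. P is now [[4, 6, 7]].
Step i=3: Q has 3 at row 1, column 3; remove that cell from P, ejecting 7. So w(3) = 7. P is now [[4, 6]].
Step i=2: Q has 2 at row 1, column 2; remove that cell from P, ejecting 6. So w(2) = 6. P is now [[4]].
Step i=1: Q has 1 at row 1, column 1; remove that cell from P, ejecting 4. So w(1) = 4. P is now [].

So w = 4 6 7 1 8 3 5 2.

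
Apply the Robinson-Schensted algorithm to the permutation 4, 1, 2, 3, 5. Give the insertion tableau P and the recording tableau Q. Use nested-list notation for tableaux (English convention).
P = [[1, 2, 3, 5], [4]], Q = [[1, 3, 4, 5], [2]]

Insert each entry of the permutation into P by Schensted row insertion, recording in Q the position of each new cell.

Insert 4: appended to row 1. P = [[4]], Q = [[1]].
Insert 1: 1 bumps 4 from row 1; 4 starts row 2. P = [[1], [4]], Q = [[1], [2]].
Insert 2: appended to row 1. P = [[1, 2], [4]], Q = [[1, 3], [2]].
Insert 3: appended to row 1. P = [[1, 2, 3], [4]], Q = [[1, 3, 4], [2]].
Insert 5: appended to row 1. P = [[1, 2, 3, 5], [4]], Q = [[1, 3, 4, 5], [2]].

So P = [[1, 2, 3, 5], [4]], Q = [[1, 3, 4, 5], [2]].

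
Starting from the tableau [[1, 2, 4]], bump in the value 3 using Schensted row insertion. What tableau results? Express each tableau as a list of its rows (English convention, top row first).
In row 1, 3 replaces 4 (the leftmost entry greater than 3); 4 is bumped to row 2. 4 starts a new row 2. The new tableau is [[1, 2, 3], [4]].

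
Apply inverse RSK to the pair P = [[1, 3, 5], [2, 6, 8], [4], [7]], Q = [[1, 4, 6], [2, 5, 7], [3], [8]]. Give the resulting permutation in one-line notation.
Reverse the RSK construction: for i from n down to 1, find the cell of Q containing i, remove the entry at that cell from P, and reverse-bump it up through P; the value ejected from row 1 is w(i).

Step i=8: Q has 8 at row 4, column 1; remove 7 from row 4 of P and reverse-bump: 7 enters row 3 and ejects 4; 4 enters row 2 and ejects 2; 2 enters row 1 and ejects 1. So w(8) = 1. P is now [[2, 3, 5], [4, 6, 8], [7]].
Step i=7: Q has 7 at row 2, column 3; remove 8 from row 2 of P and reverse-bump: 8 enters row 1 and ejects 5. So w(7) = 5. P is now [[2, 3, 8], [4, 6], [7]].
Step i=6: Q has 6 at row 1, column 3; remove that cell from P, ejecting 8. So w(6) = 8. P is now [[2, 3], [4, 6], [7]].
Step i=5: Q has 5 at row 2, column 2; remove 6 from row 2 of P and reverse-bump: 6 enters row 1 and ejects 3. So w(5) = 3. P is now [[2, 6], [4], [7]].
Step i=4: Q has 4 at row 1, column 2; remove that cell from P, ejecting 6. So w(4) = 6. P is now [[2], [4], [7]].
Step i=3: Q has 3 at row 3, column 1; remove 7 from row 3 of P and reverse-bump: 7 enters row 2 and ejects 4; 4 enters row 1 and ejects 2. So w(3) = 2. P is now [[4], [7]].
Step i=2: Q has 2 at row 2, column 1; remove 7 from row 2 of P and reverse-bump: 7 enters row 1 and ejects 4. So w(2) = 4. P is now [[7]].
Step i=1: Q has 1 at row 1, column 1; remove that cell from P, ejecting 7. So w(1) = 7. P is now [].

So w = 7 4 2 6 3 8 5 1.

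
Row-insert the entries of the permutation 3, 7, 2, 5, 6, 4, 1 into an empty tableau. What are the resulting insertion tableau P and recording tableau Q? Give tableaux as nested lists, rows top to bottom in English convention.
Insert each entry of the permutation into P by Schensted row insertion, recording in Q the position of each new cell.

After inserting 3: P = [[3]].
After inserting 7: P = [[3, 7]].
After inserting 2: P = [[2, 7], [3]].
After inserting 5: P = [[2, 5], [3, 7]].
After inserting 6: P = [[2, 5, 6], [3, 7]].
After inserting 4: P = [[2, 4, 6], [3, 5], [7]].
After inserting 1: P = [[1, 4, 6], [2, 5], [3], [7]].

So P = [[1, 4, 6], [2, 5], [3], [7]], Q = [[1, 2, 5], [3, 4], [6], [7]].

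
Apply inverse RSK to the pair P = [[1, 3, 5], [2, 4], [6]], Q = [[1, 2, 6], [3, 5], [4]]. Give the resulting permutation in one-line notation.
Reverse RSK: for i = n, n-1, ..., 1, locate i in Q, remove the corresponding corner cell from P, and reverse-bump its entry up through P; the value ejected from row 1 is w(i).

So w = 2 6 4 1 3 5.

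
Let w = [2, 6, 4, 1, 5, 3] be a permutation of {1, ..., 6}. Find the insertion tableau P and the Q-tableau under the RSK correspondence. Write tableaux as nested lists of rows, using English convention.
Insert each entry of the permutation into P by Schensted row insertion, recording in Q the position of each new cell.

Insert 2: appended to row 1. P = [[2]], Q = [[1]].
Insert 6: appended to row 1. P = [[2, 6]], Q = [[1, 2]].
Insert 4: 4 bumps 6 from row 1; 6 starts row 2. P = [[2, 4], [6]], Q = [[1, 2], [3]].
Insert 1: 1 bumps 2 from row 1; 2 bumps 6 from row 2; 6 starts row 3. P = [[1, 4], [2], [6]], Q = [[1, 2], [3], [4]].
Insert 5: appended to row 1. P = [[1, 4, 5], [2], [6]], Q = [[1, 2, 5], [3], [4]].
Insert 3: 3 bumps 4 from row 1; 4 appends to row 2. P = [[1, 3, 5], [2, 4], [6]], Q = [[1, 2, 5], [3, 6], [4]].

So P = [[1, 3, 5], [2, 4], [6]], Q = [[1, 2, 5], [3, 6], [4]].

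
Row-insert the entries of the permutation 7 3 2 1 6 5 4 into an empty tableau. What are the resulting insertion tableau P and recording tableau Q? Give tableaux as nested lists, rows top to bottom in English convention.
Insert each entry of the permutation into P by Schensted row insertion, recording in Q the position of each new cell.

Insert 7: appended to row 1. P = [[7]].
Insert 3: 3 bumps 7 from row 1; 7 starts row 2. P = [[3], [7]].
Insert 2: 2 bumps 3 from row 1; 3 bumps 7 from row 2; 7 starts row 3. P = [[2], [3], [7]].
Insert 1: 1 bumps 2 from row 1; 2 bumps 3 from row 2; 3 bumps 7 from row 3; 7 starts row 4. P = [[1], [2], [3], [7]].
Insert 6: appended to row 1. P = [[1, 6], [2], [3], [7]].
Insert 5: 5 bumps 6 from row 1; 6 appends to row 2. P = [[1, 5], [2, 6], [3], [7]].
Insert 4: 4 bumps 5 from row 1; 5 bumps 6 from row 2; 6 appends to row 3. P = [[1, 4], [2, 5], [3, 6], [7]].

So P = [[1, 4], [2, 5], [3, 6], [7]], Q = [[1, 5], [2, 6], [3, 7], [4]].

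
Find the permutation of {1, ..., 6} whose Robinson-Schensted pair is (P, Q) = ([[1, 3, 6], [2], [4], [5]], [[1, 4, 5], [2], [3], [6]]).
5 4 2 3 6 1

Reverse the RSK construction: for i from n down to 1, find the cell of Q containing i, remove the entry at that cell from P, and reverse-bump it up through P; the value ejected from row 1 is w(i).

Step i=6: Q has 6 at row 4, column 1; remove 5 from row 4 of P and reverse-bump: 5 enters row 3 and ejects 4; 4 enters row 2 and ejects 2; 2 enters row 1 and ejects 1. So w(6) = 1. P is now [[2, 3, 6], [4], [5]].
Step i=5: Q has 5 at row 1, column 3; remove that cell from P, ejecting 6. So w(5) = 6. P is now [[2, 3], [4], [5]].
Step i=4: Q has 4 at row 1, column 2; remove that cell from P, ejecting 3. So w(4) = 3. P is now [[2], [4], [5]].
Step i=3: Q has 3 at row 3, column 1; remove 5 from row 3 of P and reverse-bump: 5 enters row 2 and ejects 4; 4 enters row 1 and ejects 2. So w(3) = 2. P is now [[4], [5]].
Step i=2: Q has 2 at row 2, column 1; remove 5 from row 2 of P and reverse-bump: 5 enters row 1 and ejects 4. So w(2) = 4. P is now [[5]].
Step i=1: Q has 1 at row 1, column 1; remove that cell from P, ejecting 5. So w(1) = 5. P is now [].

So w = 5 4 2 3 6 1.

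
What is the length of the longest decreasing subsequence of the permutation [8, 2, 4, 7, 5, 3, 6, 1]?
5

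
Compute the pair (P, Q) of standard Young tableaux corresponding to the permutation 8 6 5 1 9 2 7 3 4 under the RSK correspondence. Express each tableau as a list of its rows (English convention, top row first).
Insert each entry of the permutation into P by Schensted row insertion, recording in Q the position of each new cell.

After inserting 8: P = [[8]].
After inserting 6: P = [[6], [8]].
After inserting 5: P = [[5], [6], [8]].
After inserting 1: P = [[1], [5], [6], [8]].
After inserting 9: P = [[1, 9], [5], [6], [8]].
After inserting 2: P = [[1, 2], [5, 9], [6], [8]].
After inserting 7: P = [[1, 2, 7], [5, 9], [6], [8]].
After inserting 3: P = [[1, 2, 3], [5, 7], [6, 9], [8]].
After inserting 4: P = [[1, 2, 3, 4], [5, 7], [6, 9], [8]].

So P = [[1, 2, 3, 4], [5, 7], [6, 9], [8]], Q = [[1, 5, 7, 9], [2, 6], [3, 8], [4]].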